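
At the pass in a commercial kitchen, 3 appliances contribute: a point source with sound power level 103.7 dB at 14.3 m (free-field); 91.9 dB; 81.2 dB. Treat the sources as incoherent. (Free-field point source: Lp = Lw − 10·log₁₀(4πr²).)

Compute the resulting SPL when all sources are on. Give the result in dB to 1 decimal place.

92.3 dB

Source at 14.3 m: Lp = 103.7 − 10·log₁₀(4π·14.3²) = 103.7 − 10·log₁₀(2569.697) = 69.6 dB.
Σ 10^(Lᵢ/10) = 1.69e+09.
Back to dB: 10·log₁₀ Σ = 92.3 dB.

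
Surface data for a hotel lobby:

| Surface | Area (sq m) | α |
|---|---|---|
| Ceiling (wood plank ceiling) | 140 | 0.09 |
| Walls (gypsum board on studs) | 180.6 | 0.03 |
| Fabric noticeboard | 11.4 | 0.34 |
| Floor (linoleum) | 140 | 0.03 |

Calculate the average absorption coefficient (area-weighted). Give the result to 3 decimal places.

0.055

Total surface area S = 472.0 sq m.
A = 140*0.09 + 180.6*0.03 + 11.4*0.34 + 140*0.03 = 26.094 sabins.
ᾱ = A/S = 0.055.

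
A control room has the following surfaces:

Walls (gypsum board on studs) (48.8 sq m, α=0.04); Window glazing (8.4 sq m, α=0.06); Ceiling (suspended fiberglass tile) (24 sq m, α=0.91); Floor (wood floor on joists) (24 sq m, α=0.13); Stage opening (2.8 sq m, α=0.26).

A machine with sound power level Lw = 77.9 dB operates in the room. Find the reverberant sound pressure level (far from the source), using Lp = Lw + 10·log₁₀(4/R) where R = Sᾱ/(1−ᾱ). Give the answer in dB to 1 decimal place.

Σ(Sᵢαᵢ) = 48.8·0.04 + 8.4·0.06 + 24·0.91 + 24·0.13 + 2.8·0.26 = 28.144; total area S = 108.0 sq m.
ᾱ = 28.144/108.0 = 0.2606; R = Sᾱ/(1−ᾱ) = 28.144/(1−0.2606) = 38.063 sq m.
Lp = 77.9 + 10·log₁₀(4/38.063) = 77.9 + (-9.78) = 68.1 dB.

68.1 dB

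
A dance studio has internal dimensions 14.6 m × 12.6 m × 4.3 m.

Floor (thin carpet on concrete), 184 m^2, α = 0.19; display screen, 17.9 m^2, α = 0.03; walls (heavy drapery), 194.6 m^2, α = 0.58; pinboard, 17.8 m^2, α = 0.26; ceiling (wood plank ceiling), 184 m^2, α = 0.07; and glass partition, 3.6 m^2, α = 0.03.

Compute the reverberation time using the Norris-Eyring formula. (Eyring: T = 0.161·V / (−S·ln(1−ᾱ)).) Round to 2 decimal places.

Total surface area S = 184 + 17.9 + 194.6 + 17.8 + 184 + 3.6 = 601.9 m^2.
Σ(Sᵢαᵢ) = 184·0.19 + 17.9·0.03 + 194.6·0.58 + 17.8·0.26 + 184·0.07 + 3.6·0.03 = 165.981.
Mean coefficient ᾱ = A/S = 0.2758.
Eyring denominator: −S ln(1−ᾱ) = 194.226.
V = 14.6 × 12.6 × 4.3 = 791.028 m³.
RT60 = 0.161 × 791.028 / 194.226 = 0.66 s.

0.66 s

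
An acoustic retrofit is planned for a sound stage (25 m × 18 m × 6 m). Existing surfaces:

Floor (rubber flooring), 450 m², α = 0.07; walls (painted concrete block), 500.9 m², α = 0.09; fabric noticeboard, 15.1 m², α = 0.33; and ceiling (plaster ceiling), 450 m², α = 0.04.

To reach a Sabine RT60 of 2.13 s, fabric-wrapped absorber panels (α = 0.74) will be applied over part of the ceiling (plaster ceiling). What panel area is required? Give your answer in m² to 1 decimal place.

149.3

Summing Sᵢαᵢ: 31.500 + 45.081 + 4.983 + 18.000 → A₁ = 99.564 sabins.
Required A₂ = 0.161·2700/2.13 = 204.085 sabins.
Absorption to add: 204.085 − 99.564 = 104.521 sabins.
Each m² of panel replacing the ceiling (plaster ceiling) adds (0.74 − 0.04) = 0.70 sabins.
Area = ΔA/Δα = 104.521/0.70 = 149.3 m².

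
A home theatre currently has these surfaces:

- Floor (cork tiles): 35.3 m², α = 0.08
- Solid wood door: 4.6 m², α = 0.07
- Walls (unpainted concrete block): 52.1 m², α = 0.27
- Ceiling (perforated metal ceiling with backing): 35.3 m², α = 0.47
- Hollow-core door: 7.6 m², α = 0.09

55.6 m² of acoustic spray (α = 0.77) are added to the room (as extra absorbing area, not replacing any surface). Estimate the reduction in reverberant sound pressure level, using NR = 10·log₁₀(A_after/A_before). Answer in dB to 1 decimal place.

3.5 dB

Equivalent absorption area: A_before = 35.3*0.08 + 4.6*0.07 + 52.1*0.27 + 35.3*0.47 + 7.6*0.09 = 34.488 m².
Treatment contributes 55.6·0.77 = 42.812 sabins.
New total A_after = 77.300 sabins.
NR = 10·log₁₀(77.300/34.488) = 3.5 dB.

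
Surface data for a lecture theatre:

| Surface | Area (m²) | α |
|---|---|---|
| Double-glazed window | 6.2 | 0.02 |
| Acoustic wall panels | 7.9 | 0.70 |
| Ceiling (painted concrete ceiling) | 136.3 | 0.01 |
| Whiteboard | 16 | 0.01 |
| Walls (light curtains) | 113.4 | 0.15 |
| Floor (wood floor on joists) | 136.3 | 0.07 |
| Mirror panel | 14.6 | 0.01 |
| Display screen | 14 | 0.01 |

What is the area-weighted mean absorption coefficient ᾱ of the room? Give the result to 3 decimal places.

0.076

Total surface area S = 444.7 m².
Weighted sum Σ Sα = 34.014.
ᾱ = 34.014 / 444.7 = 0.076.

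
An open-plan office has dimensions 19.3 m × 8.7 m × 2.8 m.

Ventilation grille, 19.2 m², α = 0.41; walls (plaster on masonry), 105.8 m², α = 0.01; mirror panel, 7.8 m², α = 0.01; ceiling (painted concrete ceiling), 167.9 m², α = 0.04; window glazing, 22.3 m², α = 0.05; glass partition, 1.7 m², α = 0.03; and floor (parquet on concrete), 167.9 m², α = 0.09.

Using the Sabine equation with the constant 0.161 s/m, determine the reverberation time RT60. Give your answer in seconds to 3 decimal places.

2.365 s

Summing Sᵢαᵢ: 7.872 + 1.058 + 0.078 + 6.716 + 1.115 + 0.051 + 15.111 → A = 32.001 sabins.
V = 19.3·8.7·2.8 = 470.148 m³.
T = 0.161 V/A = 0.161·470.148/32.001 = 2.365 s.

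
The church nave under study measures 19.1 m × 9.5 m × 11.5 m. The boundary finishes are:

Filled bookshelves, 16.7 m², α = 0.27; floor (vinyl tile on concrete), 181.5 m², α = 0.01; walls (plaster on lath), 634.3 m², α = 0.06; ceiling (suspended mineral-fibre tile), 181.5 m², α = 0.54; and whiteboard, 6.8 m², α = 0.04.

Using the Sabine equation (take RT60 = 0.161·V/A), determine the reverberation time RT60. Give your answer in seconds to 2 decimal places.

Summing Sᵢαᵢ: 4.509 + 1.815 + 38.058 + 98.010 + 0.272 → A = 142.664 sabins.
Room volume: 2086.675 m³.
Sabine: RT60 = 0.161 × 2086.675 / 142.664 = 2.35 s.

2.35 seconds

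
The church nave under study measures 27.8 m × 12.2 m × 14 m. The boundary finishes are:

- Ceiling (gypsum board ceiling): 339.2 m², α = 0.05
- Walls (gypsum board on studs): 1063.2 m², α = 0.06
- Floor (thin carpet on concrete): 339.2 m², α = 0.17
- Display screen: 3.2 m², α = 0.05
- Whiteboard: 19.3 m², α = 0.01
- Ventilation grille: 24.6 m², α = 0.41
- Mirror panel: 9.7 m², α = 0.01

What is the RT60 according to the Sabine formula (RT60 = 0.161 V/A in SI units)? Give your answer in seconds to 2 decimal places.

5.13 seconds

Equivalent absorption area: A = 339.2*0.05 + 1063.2*0.06 + 339.2*0.17 + 3.2*0.05 + 19.3*0.01 + 24.6*0.41 + 9.7*0.01 = 148.952 m².
Room volume: 4748.24 m³.
Sabine: RT60 = 0.161 × 4748.24 / 148.952 = 5.13 s.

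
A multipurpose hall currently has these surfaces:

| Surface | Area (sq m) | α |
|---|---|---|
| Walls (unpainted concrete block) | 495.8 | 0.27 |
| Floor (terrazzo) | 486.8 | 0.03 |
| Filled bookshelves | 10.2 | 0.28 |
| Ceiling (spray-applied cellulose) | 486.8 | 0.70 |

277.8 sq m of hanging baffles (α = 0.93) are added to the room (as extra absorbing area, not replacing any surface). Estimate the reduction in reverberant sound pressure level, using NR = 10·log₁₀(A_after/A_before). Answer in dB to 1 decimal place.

Equivalent absorption area: A_before = 495.8×0.27 + 486.8×0.03 + 10.2×0.28 + 486.8×0.70 = 492.086 sq m.
Added absorption = 277.8 × 0.93 = 258.354 sabins.
New total A_after = 750.440 sabins.
NR = 10·log₁₀(750.440/492.086) = 1.8 dB.

1.8 dB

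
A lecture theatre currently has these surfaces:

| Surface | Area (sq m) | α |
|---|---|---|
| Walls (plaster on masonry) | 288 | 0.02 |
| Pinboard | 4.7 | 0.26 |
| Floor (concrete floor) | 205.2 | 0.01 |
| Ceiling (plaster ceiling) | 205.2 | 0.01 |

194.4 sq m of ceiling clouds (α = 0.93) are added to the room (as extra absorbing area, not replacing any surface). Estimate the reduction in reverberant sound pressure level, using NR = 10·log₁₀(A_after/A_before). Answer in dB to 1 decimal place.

12.4 dB

Equivalent absorption area: A_before = 288·0.02 + 4.7·0.26 + 205.2·0.01 + 205.2·0.01 = 11.086 sq m.
Added absorption = 194.4 × 0.93 = 180.792 sabins.
New total A_after = 191.878 sabins.
NR = 10·log₁₀(191.878/11.086) = 12.4 dB.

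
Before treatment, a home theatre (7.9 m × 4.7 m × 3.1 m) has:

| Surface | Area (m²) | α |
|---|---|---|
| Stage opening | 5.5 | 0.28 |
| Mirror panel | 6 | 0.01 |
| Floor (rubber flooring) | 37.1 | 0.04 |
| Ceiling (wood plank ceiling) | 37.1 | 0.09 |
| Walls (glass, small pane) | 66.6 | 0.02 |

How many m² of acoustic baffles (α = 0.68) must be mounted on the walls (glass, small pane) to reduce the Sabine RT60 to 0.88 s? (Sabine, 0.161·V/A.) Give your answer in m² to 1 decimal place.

20.2

A₁ = Σ Sᵢαᵢ = 5.5·0.28 + 6·0.01 + 37.1·0.04 + 37.1·0.09 + 66.6·0.02 = 7.755 sabins.
V = 115.103 m³. Target absorption A₂ = 0.161 × 115.103 / 0.88 = 21.059 sabins.
ΔA needed = 21.059 − 7.755 = 13.304 sabins.
Net gain per m²: Δα = 0.68 − 0.02 = 0.66.
Area = ΔA/Δα = 13.304/0.66 = 20.2 m².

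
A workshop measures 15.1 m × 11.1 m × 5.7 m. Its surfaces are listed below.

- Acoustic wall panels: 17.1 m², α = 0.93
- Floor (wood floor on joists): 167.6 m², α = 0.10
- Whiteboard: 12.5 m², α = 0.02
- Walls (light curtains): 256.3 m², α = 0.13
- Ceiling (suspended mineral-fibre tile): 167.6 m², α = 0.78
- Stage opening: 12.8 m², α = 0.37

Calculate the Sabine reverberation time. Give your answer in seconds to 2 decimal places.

0.76 s

A = Σ Sᵢαᵢ = 17.1*0.93 + 167.6*0.10 + 12.5*0.02 + 256.3*0.13 + 167.6*0.78 + 12.8*0.37 = 201.696 sabins.
Volume V = 15.1 × 11.1 × 5.7 = 955.377 m³.
T = 0.161 V/A = 0.161·955.377/201.696 = 0.76 s.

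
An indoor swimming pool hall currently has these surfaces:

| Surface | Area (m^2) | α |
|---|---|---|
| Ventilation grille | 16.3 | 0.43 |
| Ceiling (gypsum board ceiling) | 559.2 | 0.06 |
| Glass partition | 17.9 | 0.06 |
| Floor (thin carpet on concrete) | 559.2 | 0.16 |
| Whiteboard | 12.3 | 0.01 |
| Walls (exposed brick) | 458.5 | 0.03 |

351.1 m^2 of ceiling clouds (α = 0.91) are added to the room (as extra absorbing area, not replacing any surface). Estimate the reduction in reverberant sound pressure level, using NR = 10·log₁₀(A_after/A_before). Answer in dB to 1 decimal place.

Total absorption A_before = 16.3×0.43 + 559.2×0.06 + 17.9×0.06 + 559.2×0.16 + 12.3×0.01 + 458.5×0.03
  = 7.009 + 33.552 + 1.074 + 89.472 + 0.123 + 13.755 = 144.985 m^2 sabins.
Treatment contributes 351.1·0.91 = 319.501 sabins.
New total A_after = 464.486 sabins.
NR = 10·log₁₀(464.486/144.985) = 5.1 dB.

5.1 dB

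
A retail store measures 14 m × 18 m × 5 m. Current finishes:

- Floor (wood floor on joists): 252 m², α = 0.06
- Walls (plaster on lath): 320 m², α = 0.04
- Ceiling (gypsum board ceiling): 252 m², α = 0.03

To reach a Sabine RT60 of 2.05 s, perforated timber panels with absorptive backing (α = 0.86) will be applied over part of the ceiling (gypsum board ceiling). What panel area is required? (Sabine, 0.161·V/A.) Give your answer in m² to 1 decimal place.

A₁ = Σ Sᵢαᵢ = 252*0.06 + 320*0.04 + 252*0.03 = 35.480 sabins.
Required A₂ = 0.161·1260/2.05 = 98.956 sabins.
ΔA needed = 98.956 − 35.480 = 63.476 sabins.
Each m² of panel replacing the ceiling (gypsum board ceiling) adds (0.86 − 0.03) = 0.83 sabins.
Panel area = 63.476 / 0.83 = 76.5 m².

76.5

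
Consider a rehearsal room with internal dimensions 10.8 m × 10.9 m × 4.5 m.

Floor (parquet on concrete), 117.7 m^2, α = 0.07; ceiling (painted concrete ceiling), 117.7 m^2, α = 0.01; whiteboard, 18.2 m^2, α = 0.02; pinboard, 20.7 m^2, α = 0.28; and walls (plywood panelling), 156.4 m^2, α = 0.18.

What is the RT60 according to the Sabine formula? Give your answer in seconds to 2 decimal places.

Total absorption A = 117.7*0.07 + 117.7*0.01 + 18.2*0.02 + 20.7*0.28 + 156.4*0.18
  = 8.239 + 1.177 + 0.364 + 5.796 + 28.152 = 43.728 m^2 sabins.
Volume V = 10.8 × 10.9 × 4.5 = 529.74 m³.
T = 0.161 V/A = 0.161·529.74/43.728 = 1.95 s.

1.95 seconds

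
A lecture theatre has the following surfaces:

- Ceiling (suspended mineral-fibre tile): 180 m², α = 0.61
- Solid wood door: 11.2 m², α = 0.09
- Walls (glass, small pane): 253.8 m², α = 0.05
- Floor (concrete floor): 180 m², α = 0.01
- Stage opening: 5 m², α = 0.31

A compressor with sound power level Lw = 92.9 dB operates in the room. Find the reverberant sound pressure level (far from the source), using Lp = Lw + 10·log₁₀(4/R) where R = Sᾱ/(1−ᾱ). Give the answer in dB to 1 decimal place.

76.9 dB

A = 126.848 sabins; S = 630.0 m².
ᾱ = 0.2013, so room constant R = A/(1−ᾱ) = 158.818 m².
Lp = Lw + 10 log₁₀(4/R) = 92.9 -15.99 = 76.9 dB.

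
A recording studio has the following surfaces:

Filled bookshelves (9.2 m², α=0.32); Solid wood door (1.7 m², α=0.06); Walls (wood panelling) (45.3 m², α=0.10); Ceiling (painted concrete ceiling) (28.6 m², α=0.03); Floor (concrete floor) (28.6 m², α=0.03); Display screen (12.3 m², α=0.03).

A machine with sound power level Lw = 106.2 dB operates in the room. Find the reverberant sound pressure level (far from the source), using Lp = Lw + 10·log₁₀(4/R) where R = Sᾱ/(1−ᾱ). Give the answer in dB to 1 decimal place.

Σ(Sᵢαᵢ) = 9.2×0.32 + 1.7×0.06 + 45.3×0.10 + 28.6×0.03 + 28.6×0.03 + 12.3×0.03 = 9.661; total area S = 125.7 m².
ᾱ = 9.661/125.7 = 0.0769; R = Sᾱ/(1−ᾱ) = 9.661/(1−0.0769) = 10.466 m².
Lp = 106.2 + 10·log₁₀(4/10.466) = 106.2 + (-4.18) = 102.0 dB.

102.0 dB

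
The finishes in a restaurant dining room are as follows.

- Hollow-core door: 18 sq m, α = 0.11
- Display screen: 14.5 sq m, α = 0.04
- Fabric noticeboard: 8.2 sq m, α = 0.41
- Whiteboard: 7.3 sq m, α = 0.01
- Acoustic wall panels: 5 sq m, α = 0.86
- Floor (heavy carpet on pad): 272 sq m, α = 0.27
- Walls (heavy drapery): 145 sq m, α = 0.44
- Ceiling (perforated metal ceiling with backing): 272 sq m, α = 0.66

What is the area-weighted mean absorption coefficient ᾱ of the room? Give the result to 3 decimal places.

Total surface area S = 742.0 sq m.
Weighted sum Σ Sα = 327.055.
ᾱ = A/S = 0.441.

0.441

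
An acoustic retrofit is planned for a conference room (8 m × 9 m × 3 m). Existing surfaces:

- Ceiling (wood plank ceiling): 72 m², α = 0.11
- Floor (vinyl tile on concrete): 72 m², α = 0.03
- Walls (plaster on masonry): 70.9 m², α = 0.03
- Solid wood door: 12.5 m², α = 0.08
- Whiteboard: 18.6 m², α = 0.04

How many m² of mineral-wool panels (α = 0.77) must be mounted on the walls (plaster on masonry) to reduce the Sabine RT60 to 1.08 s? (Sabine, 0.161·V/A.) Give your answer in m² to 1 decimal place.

24.7

Equivalent absorption area: A₁ = 72·0.11 + 72·0.03 + 70.9·0.03 + 12.5·0.08 + 18.6·0.04 = 13.951 m².
V = 216 m³. Target absorption A₂ = 0.161 × 216 / 1.08 = 32.200 sabins.
Absorption to add: 32.200 − 13.951 = 18.249 sabins.
Each m² of panel replacing the walls (plaster on masonry) adds (0.77 − 0.03) = 0.74 sabins.
Area = ΔA/Δα = 18.249/0.74 = 24.7 m².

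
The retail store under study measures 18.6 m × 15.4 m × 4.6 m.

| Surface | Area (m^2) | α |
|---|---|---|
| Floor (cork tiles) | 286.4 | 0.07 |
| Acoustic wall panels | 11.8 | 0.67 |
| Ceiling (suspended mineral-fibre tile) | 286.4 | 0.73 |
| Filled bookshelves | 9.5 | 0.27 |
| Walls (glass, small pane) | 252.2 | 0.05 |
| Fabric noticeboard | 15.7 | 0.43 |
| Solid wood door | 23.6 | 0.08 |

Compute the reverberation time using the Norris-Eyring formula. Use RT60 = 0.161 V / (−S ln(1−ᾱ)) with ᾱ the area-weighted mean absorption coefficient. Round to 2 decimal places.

Total surface area S = 286.4 + 11.8 + 286.4 + 9.5 + 252.2 + 15.7 + 23.6 = 885.6 m^2.
Σ(Sᵢαᵢ) = 286.4×0.07 + 11.8×0.67 + 286.4×0.73 + 9.5×0.27 + 252.2×0.05 + 15.7×0.43 + 23.6×0.08 = 260.840.
ᾱ = 260.840 / 885.6 = 0.2945.
Eyring denominator: −S ln(1−ᾱ) = 308.940.
V = 18.6 × 15.4 × 4.6 = 1317.624 m³.
RT60 = 0.161 × 1317.624 / 308.940 = 0.69 s.

0.69 sec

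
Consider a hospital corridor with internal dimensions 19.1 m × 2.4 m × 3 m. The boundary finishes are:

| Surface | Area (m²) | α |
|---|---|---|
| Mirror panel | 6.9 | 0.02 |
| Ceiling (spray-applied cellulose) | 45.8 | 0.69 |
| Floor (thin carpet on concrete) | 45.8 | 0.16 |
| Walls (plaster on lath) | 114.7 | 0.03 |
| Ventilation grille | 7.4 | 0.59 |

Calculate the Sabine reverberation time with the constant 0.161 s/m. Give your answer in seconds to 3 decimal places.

Total absorption A = 6.9×0.02 + 45.8×0.69 + 45.8×0.16 + 114.7×0.03 + 7.4×0.59
  = 0.138 + 31.602 + 7.328 + 3.441 + 4.366 = 46.875 m² sabins.
Volume V = 19.1 × 2.4 × 3 = 137.52 m³.
T = 0.161 V/A = 0.161·137.52/46.875 = 0.472 s.

0.472 seconds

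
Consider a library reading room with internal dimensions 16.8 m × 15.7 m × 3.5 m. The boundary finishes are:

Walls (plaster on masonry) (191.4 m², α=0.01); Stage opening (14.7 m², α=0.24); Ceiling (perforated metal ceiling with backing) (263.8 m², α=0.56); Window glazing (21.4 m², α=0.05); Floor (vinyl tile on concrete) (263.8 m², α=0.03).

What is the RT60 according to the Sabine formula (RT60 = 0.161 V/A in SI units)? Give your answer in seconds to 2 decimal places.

Equivalent absorption area: A = 191.4×0.01 + 14.7×0.24 + 263.8×0.56 + 21.4×0.05 + 263.8×0.03 = 162.154 m².
Volume V = 16.8 × 15.7 × 3.5 = 923.16 m³.
T = 0.161 V/A = 0.161·923.16/162.154 = 0.92 s.

0.92 seconds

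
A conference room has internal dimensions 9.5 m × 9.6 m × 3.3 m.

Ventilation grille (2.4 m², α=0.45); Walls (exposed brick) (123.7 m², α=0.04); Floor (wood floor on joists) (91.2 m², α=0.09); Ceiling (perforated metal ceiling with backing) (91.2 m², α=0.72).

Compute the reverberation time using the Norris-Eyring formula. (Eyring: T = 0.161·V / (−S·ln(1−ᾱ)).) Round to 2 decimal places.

0.52 sec

S = Σ Sᵢ = 308.5 m².
Σ(Sᵢαᵢ) = 2.4×0.45 + 123.7×0.04 + 91.2×0.09 + 91.2×0.72 = 79.900.
Mean coefficient ᾱ = A/S = 0.2590.
−S·ln(1−ᾱ) = −308.5 × ln(1 − 0.2590) = 92.474.
V = 9.5 × 9.6 × 3.3 = 300.96 m³.
T = 0.161·V/[−S·ln(1−ᾱ)] = 0.161·300.96/92.474 = 0.52 s.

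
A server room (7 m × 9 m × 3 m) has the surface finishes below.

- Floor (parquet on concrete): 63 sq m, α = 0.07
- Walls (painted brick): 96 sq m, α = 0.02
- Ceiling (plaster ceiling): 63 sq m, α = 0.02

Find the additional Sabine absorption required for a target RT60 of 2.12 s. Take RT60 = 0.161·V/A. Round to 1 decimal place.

Summing Sᵢαᵢ: 4.410 + 1.920 + 1.260 → A₁ = 7.590 sabins.
For T = 2.12 s, need A₂ = 0.161·V/T = 0.161·189/2.12 = 14.353 sabins.
Shortfall: 14.353 − 7.590 = 6.8 sabins.

6.8 sabins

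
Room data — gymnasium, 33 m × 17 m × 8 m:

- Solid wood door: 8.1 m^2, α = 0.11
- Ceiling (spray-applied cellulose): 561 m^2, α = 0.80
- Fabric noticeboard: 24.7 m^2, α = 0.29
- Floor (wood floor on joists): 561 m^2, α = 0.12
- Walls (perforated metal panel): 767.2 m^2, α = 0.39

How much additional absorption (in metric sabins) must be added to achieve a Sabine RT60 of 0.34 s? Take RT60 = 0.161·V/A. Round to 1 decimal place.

1301.8 sabins

Total absorption A₁ = 8.1×0.11 + 561×0.80 + 24.7×0.29 + 561×0.12 + 767.2×0.39
  = 0.891 + 448.800 + 7.163 + 67.320 + 299.208 = 823.382 m^2 sabins.
Target A₂ = 0.161·4488/0.34 = 2125.200 sabins (V = 4488 m³).
ΔA = A₂ − A₁ = 2125.200 − 823.382 = 1301.8 sabins.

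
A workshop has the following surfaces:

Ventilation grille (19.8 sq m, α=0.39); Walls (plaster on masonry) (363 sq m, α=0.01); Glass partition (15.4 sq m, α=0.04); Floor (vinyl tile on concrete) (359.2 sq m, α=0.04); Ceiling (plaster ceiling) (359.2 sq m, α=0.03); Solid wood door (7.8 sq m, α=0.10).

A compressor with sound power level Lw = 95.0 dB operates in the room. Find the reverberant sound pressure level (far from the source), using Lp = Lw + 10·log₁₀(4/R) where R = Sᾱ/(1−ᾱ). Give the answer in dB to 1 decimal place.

85.1 dB

Σ(Sᵢαᵢ) = 19.8·0.39 + 363·0.01 + 15.4·0.04 + 359.2·0.04 + 359.2·0.03 + 7.8·0.10 = 37.892; total area S = 1124.4 sq m.
ᾱ = 37.892/1124.4 = 0.0337; R = Sᾱ/(1−ᾱ) = 37.892/(1−0.0337) = 39.213 sq m.
Lp = 95.0 + 10·log₁₀(4/39.213) = 95.0 + (-9.91) = 85.1 dB.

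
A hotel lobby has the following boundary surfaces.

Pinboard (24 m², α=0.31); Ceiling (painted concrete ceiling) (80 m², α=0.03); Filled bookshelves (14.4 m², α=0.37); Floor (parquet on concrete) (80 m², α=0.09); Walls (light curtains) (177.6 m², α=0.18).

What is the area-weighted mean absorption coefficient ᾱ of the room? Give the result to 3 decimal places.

Total surface area S = 376.0 m².
A = 24·0.31 + 80·0.03 + 14.4·0.37 + 80·0.09 + 177.6·0.18 = 54.336 sabins.
ᾱ = A/S = 0.145.

0.145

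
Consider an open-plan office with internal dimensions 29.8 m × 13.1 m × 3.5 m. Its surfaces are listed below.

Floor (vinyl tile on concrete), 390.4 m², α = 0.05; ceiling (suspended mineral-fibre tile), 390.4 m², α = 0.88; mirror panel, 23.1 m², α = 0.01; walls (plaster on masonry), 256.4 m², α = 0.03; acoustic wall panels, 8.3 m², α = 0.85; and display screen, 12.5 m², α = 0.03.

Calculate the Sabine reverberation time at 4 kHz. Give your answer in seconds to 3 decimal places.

0.581 seconds

A = Σ Sᵢαᵢ = 390.4×0.05 + 390.4×0.88 + 23.1×0.01 + 256.4×0.03 + 8.3×0.85 + 12.5×0.03 = 378.425 sabins.
Room volume: 1366.33 m³.
Sabine: RT60 = 0.161 × 1366.33 / 378.425 = 0.581 s.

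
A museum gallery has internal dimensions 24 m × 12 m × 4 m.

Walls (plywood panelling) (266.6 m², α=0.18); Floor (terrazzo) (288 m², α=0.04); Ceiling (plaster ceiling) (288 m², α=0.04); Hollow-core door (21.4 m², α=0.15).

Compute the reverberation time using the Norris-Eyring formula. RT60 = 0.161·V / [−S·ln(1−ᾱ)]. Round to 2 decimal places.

S = Σ Sᵢ = 864.0 m².
Σ(Sᵢαᵢ) = 266.6×0.18 + 288×0.04 + 288×0.04 + 21.4×0.15 = 74.238.
Mean coefficient ᾱ = A/S = 0.0859.
Eyring denominator: −S ln(1−ᾱ) = 77.600.
V = 24 × 12 × 4 = 1152 m³.
T = 0.161·V/[−S·ln(1−ᾱ)] = 0.161·1152/77.600 = 2.39 s.

2.39 seconds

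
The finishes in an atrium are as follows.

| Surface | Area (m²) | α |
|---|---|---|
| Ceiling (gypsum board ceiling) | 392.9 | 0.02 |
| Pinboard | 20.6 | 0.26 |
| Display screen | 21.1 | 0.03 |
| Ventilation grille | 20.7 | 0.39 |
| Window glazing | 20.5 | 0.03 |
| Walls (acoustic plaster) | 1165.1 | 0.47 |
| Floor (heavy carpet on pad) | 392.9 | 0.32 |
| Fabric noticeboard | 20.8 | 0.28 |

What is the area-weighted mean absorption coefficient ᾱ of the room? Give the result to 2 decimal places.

0.34

S = Σ Sᵢ = 392.9 + 20.6 + 21.1 + 20.7 + 20.5 + 1165.1 + 392.9 + 20.8 = 2054.6 m².
Weighted sum Σ Sα = 701.684.
ᾱ = 701.684 / 2054.6 = 0.34.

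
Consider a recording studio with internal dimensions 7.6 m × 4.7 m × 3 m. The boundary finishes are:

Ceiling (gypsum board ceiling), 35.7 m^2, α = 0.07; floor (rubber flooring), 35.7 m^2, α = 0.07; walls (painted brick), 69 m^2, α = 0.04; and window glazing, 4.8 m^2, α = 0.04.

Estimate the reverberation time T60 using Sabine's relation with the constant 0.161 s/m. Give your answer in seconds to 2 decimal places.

Total absorption A = 35.7×0.07 + 35.7×0.07 + 69×0.04 + 4.8×0.04
  = 2.499 + 2.499 + 2.760 + 0.192 = 7.950 m^2 sabins.
V = 7.6·4.7·3 = 107.16 m³.
Sabine: RT60 = 0.161 × 107.16 / 7.950 = 2.17 s.

2.17 seconds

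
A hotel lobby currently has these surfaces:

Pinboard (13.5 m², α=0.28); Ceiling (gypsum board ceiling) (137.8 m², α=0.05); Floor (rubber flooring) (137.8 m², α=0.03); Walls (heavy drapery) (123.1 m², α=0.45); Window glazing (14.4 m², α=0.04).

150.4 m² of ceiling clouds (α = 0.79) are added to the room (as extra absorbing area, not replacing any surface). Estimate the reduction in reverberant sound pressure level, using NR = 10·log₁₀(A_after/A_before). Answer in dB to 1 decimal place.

4.3 dB

Summing Sᵢαᵢ: 3.780 + 6.890 + 4.134 + 55.395 + 0.576 → A_before = 70.775 sabins.
Treatment contributes 150.4·0.79 = 118.816 sabins.
New total A_after = 189.591 sabins.
NR = 10·log₁₀(189.591/70.775) = 4.3 dB.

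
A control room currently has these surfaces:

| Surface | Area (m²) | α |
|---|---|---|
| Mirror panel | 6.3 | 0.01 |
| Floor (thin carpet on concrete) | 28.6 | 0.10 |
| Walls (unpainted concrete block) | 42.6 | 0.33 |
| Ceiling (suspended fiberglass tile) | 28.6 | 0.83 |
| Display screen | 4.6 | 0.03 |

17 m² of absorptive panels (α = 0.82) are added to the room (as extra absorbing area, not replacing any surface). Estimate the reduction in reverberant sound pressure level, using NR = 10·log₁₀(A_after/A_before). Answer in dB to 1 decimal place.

1.3 dB

Equivalent absorption area: A_before = 6.3*0.01 + 28.6*0.10 + 42.6*0.33 + 28.6*0.83 + 4.6*0.03 = 40.857 m².
Added absorption = 17 × 0.82 = 13.940 sabins.
A_after = 40.857 + 13.940 = 54.797 sabins.
NR = 10·log₁₀(54.797/40.857) = 1.3 dB.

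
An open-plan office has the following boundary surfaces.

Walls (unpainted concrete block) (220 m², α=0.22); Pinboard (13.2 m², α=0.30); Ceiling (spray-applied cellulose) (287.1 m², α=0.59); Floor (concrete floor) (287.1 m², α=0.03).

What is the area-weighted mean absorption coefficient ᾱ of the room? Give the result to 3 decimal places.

Total surface area S = 807.4 m².
Σ(Sᵢαᵢ) = 220*0.22 + 13.2*0.30 + 287.1*0.59 + 287.1*0.03 = 230.362.
ᾱ = A/S = 0.285.

0.285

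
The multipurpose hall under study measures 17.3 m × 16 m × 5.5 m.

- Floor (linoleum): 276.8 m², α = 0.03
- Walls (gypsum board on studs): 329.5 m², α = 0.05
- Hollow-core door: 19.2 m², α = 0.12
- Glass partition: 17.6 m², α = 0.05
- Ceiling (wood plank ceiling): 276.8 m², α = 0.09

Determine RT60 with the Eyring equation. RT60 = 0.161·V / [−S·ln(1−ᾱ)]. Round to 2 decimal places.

4.50 s

S = Σ Sᵢ = 919.9 m².
Σ(Sᵢαᵢ) = 276.8×0.03 + 329.5×0.05 + 19.2×0.12 + 17.6×0.05 + 276.8×0.09 = 52.875.
Mean coefficient ᾱ = A/S = 0.0575.
Eyring denominator: −S ln(1−ᾱ) = 54.476.
V = 17.3 × 16 × 5.5 = 1522.4 m³.
T = 0.161·V/[−S·ln(1−ᾱ)] = 0.161·1522.4/54.476 = 4.50 s.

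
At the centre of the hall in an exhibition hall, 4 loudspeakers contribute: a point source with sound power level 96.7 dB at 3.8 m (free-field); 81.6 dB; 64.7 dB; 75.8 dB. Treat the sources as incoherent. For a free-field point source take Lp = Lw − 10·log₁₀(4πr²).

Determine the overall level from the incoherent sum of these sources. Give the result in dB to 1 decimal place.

83.2 dB

Source at 3.8 m: Lp = 96.7 − 10·log₁₀(4π·3.8²) = 96.7 − 10·log₁₀(181.458) = 74.1 dB.
Σ 10^(Lᵢ/10) = 2.112e+08.
Combined level = 10 log₁₀(2.112e+08) = 83.2 dB.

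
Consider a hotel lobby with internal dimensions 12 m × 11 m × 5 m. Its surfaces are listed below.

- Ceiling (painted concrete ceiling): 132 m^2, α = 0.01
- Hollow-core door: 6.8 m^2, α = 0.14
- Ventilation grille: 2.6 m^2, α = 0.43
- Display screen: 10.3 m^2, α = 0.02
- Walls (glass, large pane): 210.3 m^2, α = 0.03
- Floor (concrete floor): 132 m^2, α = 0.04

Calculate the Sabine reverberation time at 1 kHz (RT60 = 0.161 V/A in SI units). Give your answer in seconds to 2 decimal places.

Total absorption A = 132·0.01 + 6.8·0.14 + 2.6·0.43 + 10.3·0.02 + 210.3·0.03 + 132·0.04
  = 1.320 + 0.952 + 1.118 + 0.206 + 6.309 + 5.280 = 15.185 m^2 sabins.
Room volume: 660 m³.
RT60 = 0.161 · V / A = 0.161 × 660 / 15.185 = 7.00 s.

7.00 seconds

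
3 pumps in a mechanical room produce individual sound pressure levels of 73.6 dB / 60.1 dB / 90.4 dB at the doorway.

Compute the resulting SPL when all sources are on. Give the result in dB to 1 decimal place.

90.5 dB

Converting to relative power and adding: 10^(73.6/10) + 10^(60.1/10) + 10^(90.4/10) = 1.12e+09.
Back to dB: 10·log₁₀ Σ = 90.5 dB.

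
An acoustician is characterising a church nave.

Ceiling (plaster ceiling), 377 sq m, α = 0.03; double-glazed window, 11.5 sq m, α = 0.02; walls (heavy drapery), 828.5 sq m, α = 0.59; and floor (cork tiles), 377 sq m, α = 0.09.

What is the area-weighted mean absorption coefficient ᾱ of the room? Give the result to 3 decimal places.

S = Σ Sᵢ = 377 + 11.5 + 828.5 + 377 = 1594.0 sq m.
Σ(Sᵢαᵢ) = 377×0.03 + 11.5×0.02 + 828.5×0.59 + 377×0.09 = 534.285.
ᾱ = A/S = 0.335.

0.335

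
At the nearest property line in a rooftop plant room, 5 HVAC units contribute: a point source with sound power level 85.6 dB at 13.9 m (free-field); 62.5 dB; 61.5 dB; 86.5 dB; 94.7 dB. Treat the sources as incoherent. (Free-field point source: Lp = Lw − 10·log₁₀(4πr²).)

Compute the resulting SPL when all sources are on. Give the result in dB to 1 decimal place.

Source at 13.9 m: Lp = 85.6 − 10·log₁₀(4π·13.9²) = 85.6 − 10·log₁₀(2427.948) = 51.7 dB.
Sum in the linear (power) domain: Σ 10^(Lᵢ/10) = 10^(51.7/10) + 10^(62.5/10) + 10^(61.5/10) + 10^(86.5/10) + 10^(94.7/10) = 3.401e+09.
Back to dB: 10·log₁₀ Σ = 95.3 dB.

95.3 dB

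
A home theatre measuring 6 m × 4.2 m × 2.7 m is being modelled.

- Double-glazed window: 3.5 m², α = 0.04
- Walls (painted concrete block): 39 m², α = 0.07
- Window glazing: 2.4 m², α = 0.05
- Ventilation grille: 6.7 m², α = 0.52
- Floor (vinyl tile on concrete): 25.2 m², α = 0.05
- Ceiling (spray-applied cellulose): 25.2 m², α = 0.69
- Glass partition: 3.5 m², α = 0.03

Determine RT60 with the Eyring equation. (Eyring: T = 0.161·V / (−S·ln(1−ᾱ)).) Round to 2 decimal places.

0.38 sec

S = Σ Sᵢ = 105.5 m².
Absorption A = 3.5·0.04 + 39·0.07 + 2.4·0.05 + 6.7·0.52 + 25.2·0.05 + 25.2·0.69 + 3.5·0.03 = 25.227 sabins.
Mean coefficient ᾱ = A/S = 0.2391.
Eyring denominator: −S ln(1−ᾱ) = 28.828.
V = 6 × 4.2 × 2.7 = 68.04 m³.
RT60 = 0.161 × 68.04 / 28.828 = 0.38 s.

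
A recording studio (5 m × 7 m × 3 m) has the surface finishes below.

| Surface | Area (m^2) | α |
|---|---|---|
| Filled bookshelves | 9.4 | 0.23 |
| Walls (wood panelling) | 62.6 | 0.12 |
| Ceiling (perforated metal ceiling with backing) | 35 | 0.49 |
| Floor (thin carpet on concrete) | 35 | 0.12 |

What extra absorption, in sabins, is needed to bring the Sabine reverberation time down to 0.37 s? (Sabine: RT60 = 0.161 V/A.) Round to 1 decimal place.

A₁ = Σ Sᵢαᵢ = 9.4·0.23 + 62.6·0.12 + 35·0.49 + 35·0.12 = 31.024 sabins.
V = 105 m³. Required absorption A₂ = 0.161 × 105 / 0.37 = 45.689 sabins.
Shortfall: 45.689 − 31.024 = 14.7 sabins.

14.7 sabins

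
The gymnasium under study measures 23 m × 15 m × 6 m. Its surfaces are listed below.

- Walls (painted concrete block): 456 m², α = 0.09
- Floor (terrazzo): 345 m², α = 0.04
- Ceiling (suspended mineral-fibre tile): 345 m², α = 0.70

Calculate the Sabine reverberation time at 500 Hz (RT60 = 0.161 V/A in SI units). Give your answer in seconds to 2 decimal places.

Total absorption A = 456*0.09 + 345*0.04 + 345*0.70
  = 41.040 + 13.800 + 241.500 = 296.340 m² sabins.
Room volume: 2070 m³.
T = 0.161 V/A = 0.161·2070/296.340 = 1.12 s.

1.12 sec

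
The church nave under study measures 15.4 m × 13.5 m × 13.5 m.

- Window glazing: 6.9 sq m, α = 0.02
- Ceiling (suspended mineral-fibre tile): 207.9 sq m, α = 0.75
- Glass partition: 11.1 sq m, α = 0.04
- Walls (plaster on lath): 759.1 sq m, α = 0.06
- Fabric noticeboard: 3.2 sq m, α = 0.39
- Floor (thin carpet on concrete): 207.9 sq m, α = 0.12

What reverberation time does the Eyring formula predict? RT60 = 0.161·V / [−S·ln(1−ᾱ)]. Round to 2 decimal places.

Total surface area S = 6.9 + 207.9 + 11.1 + 759.1 + 3.2 + 207.9 = 1196.1 sq m.
Absorption A = 6.9·0.02 + 207.9·0.75 + 11.1·0.04 + 759.1·0.06 + 3.2·0.39 + 207.9·0.12 = 228.249 sabins.
Mean coefficient ᾱ = A/S = 0.1908.
Eyring denominator: −S ln(1−ᾱ) = 253.225.
V = 15.4 × 13.5 × 13.5 = 2806.65 m³.
RT60 = 0.161 × 2806.65 / 253.225 = 1.78 s.

1.78 s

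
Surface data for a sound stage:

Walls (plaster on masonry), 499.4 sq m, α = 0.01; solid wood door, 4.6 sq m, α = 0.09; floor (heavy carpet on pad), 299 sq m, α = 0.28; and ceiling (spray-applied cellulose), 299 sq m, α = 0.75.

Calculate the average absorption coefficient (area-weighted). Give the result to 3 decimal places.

0.284

S = Σ Sᵢ = 499.4 + 4.6 + 299 + 299 = 1102.0 sq m.
Σ(Sᵢαᵢ) = 499.4*0.01 + 4.6*0.09 + 299*0.28 + 299*0.75 = 313.378.
ᾱ = A/S = 0.284.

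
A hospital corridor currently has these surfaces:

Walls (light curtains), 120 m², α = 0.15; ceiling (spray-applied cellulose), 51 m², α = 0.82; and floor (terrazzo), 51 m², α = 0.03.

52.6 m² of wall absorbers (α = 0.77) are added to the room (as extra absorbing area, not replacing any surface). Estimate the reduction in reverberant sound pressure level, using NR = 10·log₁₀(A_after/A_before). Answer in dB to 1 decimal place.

A_before = Σ Sᵢαᵢ = 120*0.15 + 51*0.82 + 51*0.03 = 61.350 sabins.
Added absorption = 52.6 × 0.77 = 40.502 sabins.
A_after = 61.350 + 40.502 = 101.852 sabins.
Reduction = 10 log₁₀(A_after/A_before) = 10 log₁₀(1.6602) = 2.2 dB.

2.2 dB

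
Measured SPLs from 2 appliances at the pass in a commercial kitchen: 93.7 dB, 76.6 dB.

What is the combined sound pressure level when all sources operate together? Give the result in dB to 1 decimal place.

Σ 10^(Lᵢ/10) = 2.39e+09.
L_total = 10·log₁₀(2.39e+09) = 93.8 dB.

93.8 dB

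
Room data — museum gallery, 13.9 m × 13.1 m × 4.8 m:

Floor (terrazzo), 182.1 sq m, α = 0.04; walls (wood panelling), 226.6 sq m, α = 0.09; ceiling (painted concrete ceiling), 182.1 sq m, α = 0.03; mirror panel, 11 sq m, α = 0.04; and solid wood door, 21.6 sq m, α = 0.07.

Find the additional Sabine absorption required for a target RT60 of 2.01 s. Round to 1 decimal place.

34.9 sabins

Summing Sᵢαᵢ: 7.284 + 20.394 + 5.463 + 0.440 + 1.512 → A₁ = 35.093 sabins.
V = 874.032 m³. Required absorption A₂ = 0.161 × 874.032 / 2.01 = 70.010 sabins.
Shortfall: 70.010 − 35.093 = 34.9 sabins.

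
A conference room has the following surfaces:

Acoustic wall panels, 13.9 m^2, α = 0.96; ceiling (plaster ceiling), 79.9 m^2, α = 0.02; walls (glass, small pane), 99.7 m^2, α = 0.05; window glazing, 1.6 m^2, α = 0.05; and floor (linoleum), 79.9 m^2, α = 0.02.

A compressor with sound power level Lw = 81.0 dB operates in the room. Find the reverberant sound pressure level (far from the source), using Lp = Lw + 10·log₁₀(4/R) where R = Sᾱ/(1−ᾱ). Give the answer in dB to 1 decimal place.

A = 21.605 sabins; S = 275.0 m^2.
ᾱ = 21.605/275.0 = 0.0786; R = Sᾱ/(1−ᾱ) = 21.605/(1−0.0786) = 23.448 m^2.
Lp = 81.0 + 10·log₁₀(4/23.448) = 81.0 + (-7.68) = 73.3 dB.

73.3 dB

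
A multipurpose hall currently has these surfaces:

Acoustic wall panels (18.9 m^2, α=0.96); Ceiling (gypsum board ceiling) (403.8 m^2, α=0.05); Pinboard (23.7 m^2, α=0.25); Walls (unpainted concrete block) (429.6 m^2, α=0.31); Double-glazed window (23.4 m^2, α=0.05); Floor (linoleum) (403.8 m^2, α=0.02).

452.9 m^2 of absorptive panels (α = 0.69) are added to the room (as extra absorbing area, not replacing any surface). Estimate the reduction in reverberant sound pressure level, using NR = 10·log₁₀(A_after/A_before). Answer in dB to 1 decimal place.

A_before = Σ Sᵢαᵢ = 18.9*0.96 + 403.8*0.05 + 23.7*0.25 + 429.6*0.31 + 23.4*0.05 + 403.8*0.02 = 186.681 sabins.
Treatment contributes 452.9·0.69 = 312.501 sabins.
A_after = 186.681 + 312.501 = 499.182 sabins.
Reduction = 10 log₁₀(A_after/A_before) = 10 log₁₀(2.6740) = 4.3 dB.

4.3 dB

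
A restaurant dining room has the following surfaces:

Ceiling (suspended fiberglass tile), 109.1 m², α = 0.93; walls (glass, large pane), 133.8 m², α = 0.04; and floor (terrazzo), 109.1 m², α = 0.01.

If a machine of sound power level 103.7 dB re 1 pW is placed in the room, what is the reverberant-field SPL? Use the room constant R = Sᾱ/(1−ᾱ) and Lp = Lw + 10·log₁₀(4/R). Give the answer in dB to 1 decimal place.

87.8 dB

A = 107.906 sabins; S = 352.0 m².
ᾱ = 0.3066, so room constant R = A/(1−ᾱ) = 155.619 m².
Lp = Lw + 10 log₁₀(4/R) = 103.7 -15.90 = 87.8 dB.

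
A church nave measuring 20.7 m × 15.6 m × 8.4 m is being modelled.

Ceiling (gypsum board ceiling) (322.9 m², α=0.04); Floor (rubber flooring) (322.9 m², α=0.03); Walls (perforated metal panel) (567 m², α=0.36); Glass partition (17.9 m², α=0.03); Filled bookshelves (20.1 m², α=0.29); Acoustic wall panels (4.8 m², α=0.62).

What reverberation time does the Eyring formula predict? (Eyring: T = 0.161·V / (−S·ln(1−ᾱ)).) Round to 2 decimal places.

Total surface area S = 322.9 + 322.9 + 567 + 17.9 + 20.1 + 4.8 = 1255.6 m².
Σ(Sᵢαᵢ) = 322.9·0.04 + 322.9·0.03 + 567·0.36 + 17.9·0.03 + 20.1·0.29 + 4.8·0.62 = 236.065.
Mean coefficient ᾱ = A/S = 0.1880.
Eyring denominator: −S ln(1−ᾱ) = 261.485.
V = 20.7 × 15.6 × 8.4 = 2712.528 m³.
RT60 = 0.161 × 2712.528 / 261.485 = 1.67 s.

1.67 sec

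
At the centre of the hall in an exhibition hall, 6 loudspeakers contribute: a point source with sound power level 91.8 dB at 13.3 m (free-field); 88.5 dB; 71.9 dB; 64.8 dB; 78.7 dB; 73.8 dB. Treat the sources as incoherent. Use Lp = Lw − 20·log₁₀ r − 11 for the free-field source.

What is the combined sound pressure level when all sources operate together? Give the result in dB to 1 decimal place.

Source at 13.3 m: Lp = 91.8 − 20·log₁₀(13.3) − 11 = 58.3 dB.
Σ 10^(Lᵢ/10) = 8.252e+08.
Combined level = 10 log₁₀(8.252e+08) = 89.2 dB.

89.2 dB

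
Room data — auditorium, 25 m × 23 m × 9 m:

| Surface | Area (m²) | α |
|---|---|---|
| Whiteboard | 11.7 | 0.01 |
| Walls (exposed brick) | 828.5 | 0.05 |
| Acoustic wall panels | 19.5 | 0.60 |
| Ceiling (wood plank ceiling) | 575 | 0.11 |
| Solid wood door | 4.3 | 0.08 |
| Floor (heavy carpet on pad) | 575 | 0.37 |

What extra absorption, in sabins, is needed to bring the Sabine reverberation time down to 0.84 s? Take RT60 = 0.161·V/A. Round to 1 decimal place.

Total absorption A₁ = 11.7×0.01 + 828.5×0.05 + 19.5×0.60 + 575×0.11 + 4.3×0.08 + 575×0.37
  = 0.117 + 41.425 + 11.700 + 63.250 + 0.344 + 212.750 = 329.586 m² sabins.
V = 5175 m³. Required absorption A₂ = 0.161 × 5175 / 0.84 = 991.875 sabins.
Shortfall: 991.875 − 329.586 = 662.3 sabins.

662.3 sabins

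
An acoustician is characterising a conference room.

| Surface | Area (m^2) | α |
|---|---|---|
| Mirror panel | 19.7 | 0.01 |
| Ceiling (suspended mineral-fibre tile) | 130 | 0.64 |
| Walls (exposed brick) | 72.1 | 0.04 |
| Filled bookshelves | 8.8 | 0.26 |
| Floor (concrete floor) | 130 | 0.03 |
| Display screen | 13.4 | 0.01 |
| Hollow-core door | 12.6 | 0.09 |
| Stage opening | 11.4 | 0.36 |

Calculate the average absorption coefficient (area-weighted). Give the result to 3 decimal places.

0.246

Total surface area S = 398.0 m^2.
Σ(Sᵢαᵢ) = 19.7*0.01 + 130*0.64 + 72.1*0.04 + 8.8*0.26 + 130*0.03 + 13.4*0.01 + 12.6*0.09 + 11.4*0.36 = 97.841.
ᾱ = A/S = 0.246.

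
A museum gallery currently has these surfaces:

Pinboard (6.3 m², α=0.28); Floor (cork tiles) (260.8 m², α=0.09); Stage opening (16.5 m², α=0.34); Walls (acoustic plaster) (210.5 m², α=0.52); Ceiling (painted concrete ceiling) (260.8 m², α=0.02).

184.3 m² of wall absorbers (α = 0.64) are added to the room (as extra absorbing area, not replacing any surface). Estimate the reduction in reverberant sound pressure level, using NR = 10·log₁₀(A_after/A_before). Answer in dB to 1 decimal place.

2.6 dB

Equivalent absorption area: A_before = 6.3·0.28 + 260.8·0.09 + 16.5·0.34 + 210.5·0.52 + 260.8·0.02 = 145.522 m².
Added absorption = 184.3 × 0.64 = 117.952 sabins.
New total A_after = 263.474 sabins.
Reduction = 10 log₁₀(A_after/A_before) = 10 log₁₀(1.8105) = 2.6 dB.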